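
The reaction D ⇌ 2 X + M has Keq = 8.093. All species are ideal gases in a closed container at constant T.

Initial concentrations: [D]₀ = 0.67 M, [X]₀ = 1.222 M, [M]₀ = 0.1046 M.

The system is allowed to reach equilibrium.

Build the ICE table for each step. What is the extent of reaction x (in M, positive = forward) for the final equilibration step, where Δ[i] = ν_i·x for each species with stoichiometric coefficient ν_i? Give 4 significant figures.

x = 0.4075 M

Q₀ = 0.2331 vs Keq = 8.093 ⇒ Q<K, forward
Step 1:
                   D          X          M
  init          0.67      1.222     0.1046
  Δ          -0.4075     0.8149     0.4075
  eq          0.2625      2.037     0.5121
  solve Keq expr → x = 0.4075; check Q = 8.093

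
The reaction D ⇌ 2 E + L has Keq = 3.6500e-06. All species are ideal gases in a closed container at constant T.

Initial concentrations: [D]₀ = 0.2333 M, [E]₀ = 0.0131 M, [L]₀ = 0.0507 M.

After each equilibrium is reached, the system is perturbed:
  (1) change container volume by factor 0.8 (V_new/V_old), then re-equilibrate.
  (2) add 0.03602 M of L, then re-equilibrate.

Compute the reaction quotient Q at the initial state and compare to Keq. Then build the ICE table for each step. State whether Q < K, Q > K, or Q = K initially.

Q₀ = 3.7294e-05 vs Keq = 3.6500e-06 ⇒ Q>K, reverse
Step 1:
                    D           E           L
  I            0.2333      0.0131      0.0507
  C          0.004386   -0.008772   -0.004386
  E            0.2377    0.004328     0.04631
  solve Keq expr → x = -0.004386; check Q = 3.6500e-06
Then change container volume by factor 0.8 (V_new/V_old).
Step 2:
                    D           E           L
  I            0.2971     0.00541     0.05789
  C        5.2911e-04   -0.001058 -5.2911e-04
  E            0.2976    0.004352     0.05736
  solve Keq expr → x = -5.2911e-04; check Q = 3.6500e-06
Then add 0.03602 M of L.
Step 3:
                    D           E           L
  I            0.2976    0.004352     0.09338
  C        4.6493e-04 -9.2985e-04 -4.6493e-04
  E            0.2981    0.003422     0.09292
  solve Keq expr → x = -4.6493e-04; check Q = 3.6500e-06

Q₀ = 3.7294e-05; Q > K (proceeds reverse)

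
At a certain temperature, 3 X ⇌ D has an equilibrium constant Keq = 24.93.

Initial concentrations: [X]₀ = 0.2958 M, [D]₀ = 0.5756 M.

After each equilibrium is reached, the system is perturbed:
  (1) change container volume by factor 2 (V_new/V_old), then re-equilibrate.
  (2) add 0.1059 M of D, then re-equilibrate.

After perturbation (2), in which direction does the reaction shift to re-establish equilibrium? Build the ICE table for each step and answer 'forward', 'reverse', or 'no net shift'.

Direction: reverse

Q₀ = 22.24 vs Keq = 24.93 ⇒ Q<K, forward
Step 1:
                   X          D
  init        0.2958     0.5756
  Δ         -0.01047   0.003491
  eq          0.2853     0.5791
  solve Keq expr → x = 0.003491; check Q = 24.93
Then change container volume by factor 2 (V_new/V_old).
Step 2:
                   X          D
  init        0.1427     0.2895
  Δ          0.07691   -0.02564
  eq          0.2196     0.2639
  solve Keq expr → x = -0.02564; check Q = 24.93
Then add 0.1059 M of D.
Step 3:
                   X          D
  init        0.2196     0.3698
  Δ          0.02433  -0.008109
  eq          0.2439     0.3617
  solve Keq expr → x = -0.008109; check Q = 24.93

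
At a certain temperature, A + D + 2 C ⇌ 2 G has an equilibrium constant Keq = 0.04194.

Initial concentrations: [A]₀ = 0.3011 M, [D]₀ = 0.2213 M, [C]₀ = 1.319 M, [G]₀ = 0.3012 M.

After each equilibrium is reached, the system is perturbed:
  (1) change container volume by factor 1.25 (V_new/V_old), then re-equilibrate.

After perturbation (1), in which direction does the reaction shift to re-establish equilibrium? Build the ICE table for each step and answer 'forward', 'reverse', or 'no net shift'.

Q₀ = 0.7826 vs Keq = 0.04194 ⇒ Q>K, reverse
Step 1:
                  A         D         C         G
  init       0.3011    0.2213     1.319    0.3012
  Δ         0.09574   0.09574    0.1915   -0.1915
  eq         0.3968     0.317      1.51    0.1097
  solve Keq expr → x = -0.09574; check Q = 0.04194
Then change container volume by factor 1.25 (V_new/V_old).
Step 2:
                  A         D         C         G
  init       0.3175    0.2536     1.208   0.08778
  Δ        0.007413  0.007413   0.01483  -0.01483
  eq         0.3249     0.261     1.223   0.07295
  solve Keq expr → x = -0.007413; check Q = 0.04194

Direction: reverse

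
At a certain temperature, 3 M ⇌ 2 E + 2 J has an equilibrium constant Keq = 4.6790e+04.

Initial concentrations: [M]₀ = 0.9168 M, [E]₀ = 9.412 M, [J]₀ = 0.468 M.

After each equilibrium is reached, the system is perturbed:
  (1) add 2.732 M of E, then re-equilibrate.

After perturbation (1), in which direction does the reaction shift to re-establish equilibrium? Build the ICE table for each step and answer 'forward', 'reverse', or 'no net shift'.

Direction: reverse

Q₀ = 25.18 vs Keq = 4.6790e+04 ⇒ Q<K, forward
Step 1:
                    M           E           J
  init         0.9168       9.412       0.468
  Δ            -0.789       0.526       0.526
  eq           0.1278       9.938       0.994
  solve Keq expr → x = 0.263; check Q = 4.6790e+04
Then add 2.732 M of E.
Step 2:
                    M           E           J
  init         0.1278       12.67       0.994
  Δ           0.02094    -0.01396    -0.01396
  eq           0.1487       12.66      0.9801
  solve Keq expr → x = -0.006979; check Q = 4.6790e+04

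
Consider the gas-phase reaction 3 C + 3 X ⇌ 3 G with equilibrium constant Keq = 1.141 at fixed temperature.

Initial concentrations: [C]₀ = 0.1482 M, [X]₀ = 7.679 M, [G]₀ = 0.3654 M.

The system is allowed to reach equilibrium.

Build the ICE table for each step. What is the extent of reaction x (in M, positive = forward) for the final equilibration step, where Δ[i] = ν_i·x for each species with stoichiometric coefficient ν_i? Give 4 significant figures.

Q₀ = 0.0331 vs Keq = 1.141 ⇒ Q<K, forward
Step 1:
                    C           X           G
  init         0.1482       7.679      0.3654
  Δ          -0.09068    -0.09068     0.09068
  eq          0.05752       7.588      0.4561
  solve Keq expr → x = 0.03023; check Q = 1.141

x = 0.03023 M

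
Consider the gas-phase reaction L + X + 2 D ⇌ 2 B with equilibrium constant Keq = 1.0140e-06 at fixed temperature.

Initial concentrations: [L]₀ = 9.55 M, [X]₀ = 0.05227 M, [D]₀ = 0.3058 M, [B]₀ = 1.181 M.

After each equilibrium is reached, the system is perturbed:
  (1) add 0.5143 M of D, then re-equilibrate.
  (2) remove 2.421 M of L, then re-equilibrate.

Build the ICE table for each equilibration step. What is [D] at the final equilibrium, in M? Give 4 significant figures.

Q₀ = 29.88 vs Keq = 1.0140e-06 ⇒ Q>K, reverse
Step 1:
                   L          X          D          B
  init          9.55    0.05227     0.3058      1.181
  Δ           0.5886     0.5886      1.177     -1.177
  eq           10.14     0.6409      1.483   0.003807
  solve Keq expr → x = -0.5886; check Q = 1.0140e-06
Then add 0.5143 M of D.
Step 2:
                   L          X          D          B
  init         10.14     0.6409      1.997   0.003807
  Δ       -6.5697e-04 -6.5697e-04  -0.001314   0.001314
  eq           10.14     0.6402      1.996    0.00512
  solve Keq expr → x = 6.5697e-04; check Q = 1.0140e-06
Then remove 2.421 M of L.
Step 3:
                   L          X          D          B
  init         7.717     0.6402      1.996    0.00512
  Δ       3.2518e-04 3.2518e-04 6.5036e-04 -6.5036e-04
  eq           7.717     0.6405      1.997    0.00447
  solve Keq expr → x = -3.2518e-04; check Q = 1.0140e-06

[D]_eq = 1.997 M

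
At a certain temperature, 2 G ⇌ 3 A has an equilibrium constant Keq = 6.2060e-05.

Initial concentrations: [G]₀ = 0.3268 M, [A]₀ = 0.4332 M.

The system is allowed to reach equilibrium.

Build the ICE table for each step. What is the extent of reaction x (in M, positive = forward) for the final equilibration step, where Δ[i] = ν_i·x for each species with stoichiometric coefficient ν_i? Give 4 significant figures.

x = -0.135 M

Q₀ = 0.7612 vs Keq = 6.2060e-05 ⇒ Q>K, reverse
Step 1:
                   G          A
  init        0.3268     0.4332
  Δ           0.2701    -0.4051
  eq          0.5969    0.02807
  solve Keq expr → x = -0.135; check Q = 6.2060e-05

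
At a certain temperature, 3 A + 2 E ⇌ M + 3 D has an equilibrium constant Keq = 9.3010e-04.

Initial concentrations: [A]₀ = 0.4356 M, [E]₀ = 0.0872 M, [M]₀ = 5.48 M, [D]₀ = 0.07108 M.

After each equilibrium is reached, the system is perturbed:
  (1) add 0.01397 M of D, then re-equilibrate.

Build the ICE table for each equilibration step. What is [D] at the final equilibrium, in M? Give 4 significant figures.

[D]_eq = 0.007627 M

Q₀ = 3.131 vs Keq = 9.3010e-04 ⇒ Q>K, reverse
Step 1:
                    A           E           M           D
  Initial      0.4356      0.0872        5.48     0.07108
  Change      0.06398     0.04265    -0.02133    -0.06398
  Equil        0.4996      0.1299       5.459    0.007102
  solve Keq expr → x = -0.02133; check Q = 9.3010e-04
Then add 0.01397 M of D.
Step 2:
                    A           E           M           D
  Initial      0.4996      0.1299       5.459     0.02107
  Change      0.01344    0.008963   -0.004482    -0.01344
  Equil         0.513      0.1388       5.454    0.007627
  solve Keq expr → x = -0.004482; check Q = 9.3010e-04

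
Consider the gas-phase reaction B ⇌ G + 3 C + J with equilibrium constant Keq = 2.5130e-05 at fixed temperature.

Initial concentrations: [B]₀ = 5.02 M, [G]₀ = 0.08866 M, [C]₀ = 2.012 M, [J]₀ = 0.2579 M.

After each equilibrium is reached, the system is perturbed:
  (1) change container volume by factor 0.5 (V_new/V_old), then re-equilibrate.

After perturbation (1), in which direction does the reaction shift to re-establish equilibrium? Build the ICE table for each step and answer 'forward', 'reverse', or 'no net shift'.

Direction: reverse

Q₀ = 0.0371 vs Keq = 2.5130e-05 ⇒ Q>K, reverse
Step 1:
                    B           G           C           J
  I              5.02     0.08866       2.012      0.2579
  C           0.08852    -0.08852     -0.2656    -0.08852
  E             5.109  1.4228e-04       1.746      0.1694
  solve Keq expr → x = -0.08852; check Q = 2.5130e-05
Then change container volume by factor 0.5 (V_new/V_old).
Step 2:
                    B           G           C           J
  I             10.22  2.8457e-04       3.493      0.3388
  C        2.6675e-04 -2.6675e-04 -8.0026e-04 -2.6675e-04
  E             10.22  1.7812e-05       3.492      0.3385
  solve Keq expr → x = -2.6675e-04; check Q = 2.5130e-05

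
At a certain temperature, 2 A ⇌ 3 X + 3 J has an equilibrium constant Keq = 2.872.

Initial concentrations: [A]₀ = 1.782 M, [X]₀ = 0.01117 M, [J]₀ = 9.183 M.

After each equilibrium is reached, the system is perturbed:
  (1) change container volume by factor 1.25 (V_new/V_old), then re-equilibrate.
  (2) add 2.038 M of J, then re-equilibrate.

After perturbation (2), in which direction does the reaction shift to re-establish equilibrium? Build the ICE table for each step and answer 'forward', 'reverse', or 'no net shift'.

Q₀ = 3.3986e-04 vs Keq = 2.872 ⇒ Q<K, forward
Step 1:
                   A          X          J
  init         1.782    0.01117      9.183
  Δ          -0.1335     0.2002     0.2002
  eq           1.649     0.2114      9.383
  solve Keq expr → x = 0.06674; check Q = 2.872
Then change container volume by factor 1.25 (V_new/V_old).
Step 2:
                   A          X          J
  init         1.319     0.1691      7.507
  Δ          -0.0353    0.05295    0.05295
  eq           1.284     0.2221       7.56
  solve Keq expr → x = 0.01765; check Q = 2.872
Then add 2.038 M of J.
Step 3:
                   A          X          J
  init         1.284     0.2221      9.598
  Δ          0.02914   -0.04371   -0.04371
  eq           1.313     0.1784      9.554
  solve Keq expr → x = -0.01457; check Q = 2.872

Direction: reverse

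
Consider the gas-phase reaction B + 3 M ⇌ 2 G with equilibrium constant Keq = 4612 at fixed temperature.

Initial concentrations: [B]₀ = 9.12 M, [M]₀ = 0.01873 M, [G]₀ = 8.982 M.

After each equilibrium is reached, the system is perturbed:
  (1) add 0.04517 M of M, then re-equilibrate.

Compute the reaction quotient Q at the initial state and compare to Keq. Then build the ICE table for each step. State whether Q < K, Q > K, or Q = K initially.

Q₀ = 1.3463e+06; Q > K (proceeds reverse)

Q₀ = 1.3463e+06 vs Keq = 4612 ⇒ Q>K, reverse
Step 1:
                  B         M         G
  Initial      9.12   0.01873     8.982
  Change    0.03491    0.1047  -0.06981
  Equil       9.155    0.1234     8.912
  solve Keq expr → x = -0.03491; check Q = 4612
Then add 0.04517 M of M.
Step 2:
                  B         M         G
  Initial     9.155    0.1686     8.912
  Change   -0.01494  -0.04483   0.02988
  Equil        9.14    0.1238     8.942
  solve Keq expr → x = 0.01494; check Q = 4612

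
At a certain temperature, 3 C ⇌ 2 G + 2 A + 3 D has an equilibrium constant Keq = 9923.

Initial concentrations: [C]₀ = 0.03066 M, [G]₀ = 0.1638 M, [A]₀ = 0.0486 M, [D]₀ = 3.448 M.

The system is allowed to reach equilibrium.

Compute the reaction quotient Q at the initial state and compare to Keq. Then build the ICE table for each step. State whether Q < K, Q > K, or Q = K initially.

Q₀ = 90.13 vs Keq = 9923 ⇒ Q<K, forward
Step 1:
                    C           G           A           D
  init        0.03066      0.1638      0.0486       3.448
  Δ          -0.02249       0.015       0.015     0.02249
  eq         0.008166      0.1788      0.0636        3.47
  solve Keq expr → x = 0.007498; check Q = 9923

Q₀ = 90.13; Q < K (proceeds forward)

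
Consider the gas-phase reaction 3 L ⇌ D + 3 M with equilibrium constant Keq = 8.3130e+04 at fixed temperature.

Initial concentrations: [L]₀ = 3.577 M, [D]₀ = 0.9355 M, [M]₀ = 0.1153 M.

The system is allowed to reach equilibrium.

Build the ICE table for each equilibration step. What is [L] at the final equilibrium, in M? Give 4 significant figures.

Q₀ = 3.1331e-05 vs Keq = 8.3130e+04 ⇒ Q<K, forward
Step 1:
                  L         D         M
  init        3.577    0.9355    0.1153
  Δ          -3.472     1.157     3.472
  eq         0.1051     2.093     3.587
  solve Keq expr → x = 1.157; check Q = 8.3130e+04

[L]_eq = 0.1051 M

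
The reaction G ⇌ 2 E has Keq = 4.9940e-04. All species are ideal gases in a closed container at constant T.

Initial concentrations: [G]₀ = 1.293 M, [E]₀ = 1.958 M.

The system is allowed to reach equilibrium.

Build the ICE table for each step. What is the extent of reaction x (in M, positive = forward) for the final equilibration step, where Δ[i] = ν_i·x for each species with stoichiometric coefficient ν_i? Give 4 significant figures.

x = -0.9622 M

Q₀ = 2.965 vs Keq = 4.9940e-04 ⇒ Q>K, reverse
Step 1:
                  G         E
  Initial     1.293     1.958
  Change     0.9622    -1.924
  Equil       2.255   0.03356
  solve Keq expr → x = -0.9622; check Q = 4.9940e-04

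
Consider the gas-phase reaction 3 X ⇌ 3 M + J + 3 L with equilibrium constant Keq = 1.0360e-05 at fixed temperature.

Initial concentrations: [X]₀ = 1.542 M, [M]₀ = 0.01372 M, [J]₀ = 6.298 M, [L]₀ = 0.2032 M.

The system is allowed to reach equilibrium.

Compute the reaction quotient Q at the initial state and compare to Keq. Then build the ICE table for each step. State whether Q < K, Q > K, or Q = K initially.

Q₀ = 3.7221e-08 vs Keq = 1.0360e-05 ⇒ Q<K, forward
Step 1:
                   X          M          J          L
  I            1.542    0.01372      6.298     0.2032
  C         -0.05439    0.05439    0.01813    0.05439
  E            1.488    0.06811      6.316     0.2576
  solve Keq expr → x = 0.01813; check Q = 1.0360e-05

Q₀ = 3.7221e-08; Q < K (proceeds forward)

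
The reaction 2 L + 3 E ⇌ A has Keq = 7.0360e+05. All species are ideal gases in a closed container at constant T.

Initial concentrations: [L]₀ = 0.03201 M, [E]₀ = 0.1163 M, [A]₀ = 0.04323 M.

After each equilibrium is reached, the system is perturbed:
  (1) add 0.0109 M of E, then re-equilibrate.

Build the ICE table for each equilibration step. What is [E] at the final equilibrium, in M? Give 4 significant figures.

[E]_eq = 0.09372 M

Q₀ = 2.6821e+04 vs Keq = 7.0360e+05 ⇒ Q<K, forward
Step 1:
                   L          E          A
  I          0.03201     0.1163    0.04323
  C         -0.02087    -0.0313    0.01043
  E          0.01114      0.085    0.05366
  solve Keq expr → x = 0.01043; check Q = 7.0360e+05
Then add 0.0109 M of E.
Step 2:
                   L          E          A
  I          0.01114     0.0959    0.05366
  C        -0.001454   -0.00218 7.2676e-04
  E          0.00969    0.09372    0.05439
  solve Keq expr → x = 7.2676e-04; check Q = 7.0360e+05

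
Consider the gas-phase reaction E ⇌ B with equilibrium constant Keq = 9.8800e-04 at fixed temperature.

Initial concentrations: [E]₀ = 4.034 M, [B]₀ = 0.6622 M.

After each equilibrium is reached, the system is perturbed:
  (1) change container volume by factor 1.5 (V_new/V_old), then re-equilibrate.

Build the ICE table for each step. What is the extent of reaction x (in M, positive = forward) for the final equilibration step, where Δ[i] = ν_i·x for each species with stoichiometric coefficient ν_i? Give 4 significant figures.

x = 0 M

Q₀ = 0.1642 vs Keq = 9.8800e-04 ⇒ Q>K, reverse
Step 1:
                  E         B
  I           4.034    0.6622
  C          0.6576   -0.6576
  E           4.692  0.004635
  solve Keq expr → x = -0.6576; check Q = 9.8800e-04
Then change container volume by factor 1.5 (V_new/V_old).
Step 2:
                  E         B
  I           3.128   0.00309
  C               0         0
  E           3.128   0.00309
  solve Keq expr → x = 0; check Q = 9.8800e-04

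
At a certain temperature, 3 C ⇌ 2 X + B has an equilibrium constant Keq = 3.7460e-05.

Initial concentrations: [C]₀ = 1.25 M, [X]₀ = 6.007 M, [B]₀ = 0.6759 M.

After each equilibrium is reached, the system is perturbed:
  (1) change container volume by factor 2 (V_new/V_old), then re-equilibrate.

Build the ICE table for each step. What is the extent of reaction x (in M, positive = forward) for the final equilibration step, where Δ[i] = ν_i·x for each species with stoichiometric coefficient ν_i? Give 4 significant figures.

Q₀ = 12.49 vs Keq = 3.7460e-05 ⇒ Q>K, reverse
Step 1:
                    C           X           B
  Initial        1.25       6.007      0.6759
  Change        2.028      -1.352     -0.6758
  Equil         3.278       4.655  6.0856e-05
  solve Keq expr → x = -0.6758; check Q = 3.7460e-05
Then change container volume by factor 2 (V_new/V_old).
Step 2:
                    C           X           B
  Initial       1.639       2.328  3.0428e-05
  Change            0           0           0
  Equil         1.639       2.328  3.0428e-05
  solve Keq expr → x = 0; check Q = 3.7460e-05

x = 0 M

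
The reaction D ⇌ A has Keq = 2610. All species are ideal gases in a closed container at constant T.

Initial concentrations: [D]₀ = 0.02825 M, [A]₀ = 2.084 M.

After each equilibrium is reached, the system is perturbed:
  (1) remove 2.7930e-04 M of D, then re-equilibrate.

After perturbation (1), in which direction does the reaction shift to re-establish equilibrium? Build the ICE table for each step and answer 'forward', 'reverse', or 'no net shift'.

Direction: reverse

Q₀ = 73.77 vs Keq = 2610 ⇒ Q<K, forward
Step 1:
                    D           A
  Initial     0.02825       2.084
  Change     -0.02744     0.02744
  Equil    8.0898e-04       2.111
  solve Keq expr → x = 0.02744; check Q = 2610
Then remove 2.7930e-04 M of D.
Step 2:
                    D           A
  Initial  5.2968e-04       2.111
  Change   2.7919e-04 -2.7919e-04
  Equil    8.0887e-04       2.111
  solve Keq expr → x = -2.7919e-04; check Q = 2610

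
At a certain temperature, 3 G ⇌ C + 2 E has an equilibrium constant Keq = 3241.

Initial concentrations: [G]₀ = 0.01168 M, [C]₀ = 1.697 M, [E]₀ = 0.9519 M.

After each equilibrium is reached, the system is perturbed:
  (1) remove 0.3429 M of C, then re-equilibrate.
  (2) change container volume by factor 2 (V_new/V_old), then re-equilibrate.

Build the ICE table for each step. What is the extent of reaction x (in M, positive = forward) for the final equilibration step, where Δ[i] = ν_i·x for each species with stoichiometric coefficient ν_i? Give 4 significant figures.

Q₀ = 9.6502e+05 vs Keq = 3241 ⇒ Q>K, reverse
Step 1:
                    G           C           E
  I           0.01168       1.697      0.9519
  C           0.06366    -0.02122    -0.04244
  E           0.07534       1.676      0.9095
  solve Keq expr → x = -0.02122; check Q = 3241
Then remove 0.3429 M of C.
Step 2:
                    G           C           E
  I           0.07534       1.333      0.9095
  C         -0.005323    0.001774    0.003549
  E           0.07002       1.335       0.913
  solve Keq expr → x = 0.001774; check Q = 3241
Then change container volume by factor 2 (V_new/V_old).
Step 3:
                    G           C           E
  I           0.03501      0.6673      0.4565
  C                 0           0           0
  E           0.03501      0.6673      0.4565
  solve Keq expr → x = 0; check Q = 3241

x = 0 M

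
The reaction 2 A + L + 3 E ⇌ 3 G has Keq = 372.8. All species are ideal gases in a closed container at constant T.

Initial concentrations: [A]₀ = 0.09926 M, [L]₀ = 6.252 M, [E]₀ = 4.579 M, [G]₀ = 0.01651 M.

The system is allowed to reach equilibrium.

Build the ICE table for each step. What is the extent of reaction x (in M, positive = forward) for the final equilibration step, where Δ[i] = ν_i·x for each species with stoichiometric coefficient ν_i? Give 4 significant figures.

x = 0.04956 M

Q₀ = 7.6096e-07 vs Keq = 372.8 ⇒ Q<K, forward
Step 1:
                  A         L         E         G
  I         0.09926     6.252     4.579   0.01651
  C        -0.09911  -0.04956   -0.1487    0.1487
  E       1.4971e-04     6.202      4.43    0.1652
  solve Keq expr → x = 0.04956; check Q = 372.8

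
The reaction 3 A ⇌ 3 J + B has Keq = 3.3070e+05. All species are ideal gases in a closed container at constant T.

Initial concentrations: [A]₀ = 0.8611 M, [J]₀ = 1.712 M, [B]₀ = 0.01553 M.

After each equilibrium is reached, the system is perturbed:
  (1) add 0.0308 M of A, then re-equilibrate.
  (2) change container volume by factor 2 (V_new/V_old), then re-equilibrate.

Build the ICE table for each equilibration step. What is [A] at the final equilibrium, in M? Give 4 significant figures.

Q₀ = 0.122 vs Keq = 3.3070e+05 ⇒ Q<K, forward
Step 1:
                    A           J           B
  I            0.8611       1.712     0.01553
  C           -0.8366      0.8366      0.2789
  E           0.02452       2.549      0.2944
  solve Keq expr → x = 0.2789; check Q = 3.3070e+05
Then add 0.0308 M of A.
Step 2:
                    A           J           B
  I           0.05532       2.549      0.2944
  C          -0.03023     0.03023     0.01008
  E           0.02509       2.579      0.3045
  solve Keq expr → x = 0.01008; check Q = 3.3070e+05
Then change container volume by factor 2 (V_new/V_old).
Step 3:
                    A           J           B
  I           0.01254       1.289      0.1522
  C          -0.00255     0.00255  8.4985e-04
  E          0.009994       1.292      0.1531
  solve Keq expr → x = 8.4985e-04; check Q = 3.3070e+05

[A]_eq = 0.009994 M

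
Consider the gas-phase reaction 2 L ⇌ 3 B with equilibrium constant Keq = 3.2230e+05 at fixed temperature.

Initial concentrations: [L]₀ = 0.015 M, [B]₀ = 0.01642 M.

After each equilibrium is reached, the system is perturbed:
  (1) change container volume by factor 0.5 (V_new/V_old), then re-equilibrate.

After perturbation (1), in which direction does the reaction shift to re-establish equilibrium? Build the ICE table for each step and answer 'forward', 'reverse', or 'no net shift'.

Q₀ = 0.01968 vs Keq = 3.2230e+05 ⇒ Q<K, forward
Step 1:
                   L          B
  init         0.015    0.01642
  Δ         -0.01499    0.02248
  eq      1.3514e-05     0.0389
  solve Keq expr → x = 0.007493; check Q = 3.2230e+05
Then change container volume by factor 0.5 (V_new/V_old).
Step 2:
                   L          B
  init    2.7028e-05     0.0778
  Δ       1.1183e-05 -1.6775e-05
  eq      3.8212e-05    0.07778
  solve Keq expr → x = -5.5916e-06; check Q = 3.2230e+05

Direction: reverse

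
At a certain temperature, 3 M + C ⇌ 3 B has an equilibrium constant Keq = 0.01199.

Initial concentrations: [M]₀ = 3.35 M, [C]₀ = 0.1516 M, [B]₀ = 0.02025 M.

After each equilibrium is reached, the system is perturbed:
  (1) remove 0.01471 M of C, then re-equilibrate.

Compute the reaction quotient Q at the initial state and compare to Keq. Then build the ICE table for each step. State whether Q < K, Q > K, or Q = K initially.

Q₀ = 1.4569e-06; Q < K (proceeds forward)

Q₀ = 1.4569e-06 vs Keq = 0.01199 ⇒ Q<K, forward
Step 1:
                  M         C         B
  Initial      3.35    0.1516   0.02025
  Change    -0.2625  -0.08751    0.2625
  Equil       3.087   0.06409    0.2828
  solve Keq expr → x = 0.08751; check Q = 0.01199
Then remove 0.01471 M of C.
Step 2:
                  M         C         B
  Initial     3.087   0.04938    0.2828
  Change    0.01425   0.00475  -0.01425
  Equil       3.102   0.05413    0.2685
  solve Keq expr → x = -0.00475; check Q = 0.01199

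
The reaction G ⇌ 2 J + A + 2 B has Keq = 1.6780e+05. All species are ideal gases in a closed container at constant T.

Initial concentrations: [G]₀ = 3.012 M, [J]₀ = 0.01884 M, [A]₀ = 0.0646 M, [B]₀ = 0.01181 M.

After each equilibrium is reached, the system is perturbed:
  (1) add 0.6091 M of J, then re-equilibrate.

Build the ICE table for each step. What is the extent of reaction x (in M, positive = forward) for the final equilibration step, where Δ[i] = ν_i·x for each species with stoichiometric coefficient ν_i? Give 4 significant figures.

Q₀ = 1.0618e-09 vs Keq = 1.6780e+05 ⇒ Q<K, forward
Step 1:
                  G         J         A         B
  init        3.012   0.01884    0.0646   0.01181
  Δ          -2.989     5.977     2.989     5.977
  eq        0.02346     5.996     3.053     5.989
  solve Keq expr → x = 2.989; check Q = 1.6780e+05
Then add 0.6091 M of J.
Step 2:
                  G         J         A         B
  init      0.02346     6.605     3.053     5.989
  Δ        0.004791 -0.009582 -0.004791 -0.009582
  eq        0.02825     6.595     3.048     5.979
  solve Keq expr → x = -0.004791; check Q = 1.6780e+05

x = -0.004791 M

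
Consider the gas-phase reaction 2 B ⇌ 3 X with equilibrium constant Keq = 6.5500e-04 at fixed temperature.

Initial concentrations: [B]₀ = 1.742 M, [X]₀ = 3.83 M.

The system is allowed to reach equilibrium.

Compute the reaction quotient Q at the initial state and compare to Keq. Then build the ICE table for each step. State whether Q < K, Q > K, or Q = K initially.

Q₀ = 18.51; Q > K (proceeds reverse)

Q₀ = 18.51 vs Keq = 6.5500e-04 ⇒ Q>K, reverse
Step 1:
                  B         X
  I           1.742      3.83
  C           2.404    -3.606
  E           4.146    0.2241
  solve Keq expr → x = -1.202; check Q = 6.5500e-04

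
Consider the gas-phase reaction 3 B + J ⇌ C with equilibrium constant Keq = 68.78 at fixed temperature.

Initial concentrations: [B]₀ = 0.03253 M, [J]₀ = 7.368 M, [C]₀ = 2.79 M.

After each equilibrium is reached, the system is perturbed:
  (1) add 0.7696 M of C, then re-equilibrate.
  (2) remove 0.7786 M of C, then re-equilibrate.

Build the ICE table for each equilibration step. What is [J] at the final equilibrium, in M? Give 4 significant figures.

Q₀ = 1.1000e+04 vs Keq = 68.78 ⇒ Q>K, reverse
Step 1:
                    B           J           C
  I           0.03253       7.368        2.79
  C            0.1427     0.04755    -0.04755
  E            0.1752       7.416       2.742
  solve Keq expr → x = -0.04755; check Q = 68.78
Then add 0.7696 M of C.
Step 2:
                    B           J           C
  I            0.1752       7.416       3.512
  C           0.01492    0.004975   -0.004975
  E            0.1901       7.421       3.507
  solve Keq expr → x = -0.004975; check Q = 68.78
Then remove 0.7786 M of C.
Step 3:
                    B           J           C
  I            0.1901       7.421       2.728
  C          -0.01511   -0.005038    0.005038
  E             0.175       7.415       2.734
  solve Keq expr → x = 0.005038; check Q = 68.78

[J]_eq = 7.415 M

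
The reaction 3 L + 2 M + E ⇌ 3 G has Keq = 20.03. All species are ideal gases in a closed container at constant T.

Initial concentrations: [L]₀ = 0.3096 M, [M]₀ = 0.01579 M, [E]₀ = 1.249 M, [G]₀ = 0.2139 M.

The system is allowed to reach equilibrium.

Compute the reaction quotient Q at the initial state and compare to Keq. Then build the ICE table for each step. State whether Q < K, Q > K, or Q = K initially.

Q₀ = 1059 vs Keq = 20.03 ⇒ Q>K, reverse
Step 1:
                  L         M         E         G
  Initial    0.3096   0.01579     1.249    0.2139
  Change    0.05824   0.03883   0.01941  -0.05824
  Equil      0.3678   0.05462     1.268    0.1557
  solve Keq expr → x = -0.01941; check Q = 20.03

Q₀ = 1059; Q > K (proceeds reverse)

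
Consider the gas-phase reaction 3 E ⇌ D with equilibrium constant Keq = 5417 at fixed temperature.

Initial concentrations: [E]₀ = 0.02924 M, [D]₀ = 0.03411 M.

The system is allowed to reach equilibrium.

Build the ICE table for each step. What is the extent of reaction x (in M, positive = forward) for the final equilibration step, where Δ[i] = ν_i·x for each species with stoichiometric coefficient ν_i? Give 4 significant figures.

Q₀ = 1364 vs Keq = 5417 ⇒ Q<K, forward
Step 1:
                    E           D
  Initial     0.02924     0.03411
  Change     -0.01018    0.003394
  Equil       0.01906      0.0375
  solve Keq expr → x = 0.003394; check Q = 5417

x = 0.003394 M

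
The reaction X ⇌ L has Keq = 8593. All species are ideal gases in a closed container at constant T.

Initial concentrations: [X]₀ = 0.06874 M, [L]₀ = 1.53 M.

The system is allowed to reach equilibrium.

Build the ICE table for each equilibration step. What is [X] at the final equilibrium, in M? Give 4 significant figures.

Q₀ = 22.26 vs Keq = 8593 ⇒ Q<K, forward
Step 1:
                  X         L
  init      0.06874      1.53
  Δ        -0.06855   0.06855
  eq      1.8603e-04     1.599
  solve Keq expr → x = 0.06855; check Q = 8593

[X]_eq = 1.8603e-04 M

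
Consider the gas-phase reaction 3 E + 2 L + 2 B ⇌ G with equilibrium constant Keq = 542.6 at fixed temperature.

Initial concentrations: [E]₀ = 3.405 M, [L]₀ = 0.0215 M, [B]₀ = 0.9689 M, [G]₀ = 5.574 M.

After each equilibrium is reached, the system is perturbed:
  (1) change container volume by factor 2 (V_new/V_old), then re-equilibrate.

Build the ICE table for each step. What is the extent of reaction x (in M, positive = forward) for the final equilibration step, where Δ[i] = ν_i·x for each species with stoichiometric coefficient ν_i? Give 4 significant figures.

x = -0.02431 M

Q₀ = 325.4 vs Keq = 542.6 ⇒ Q<K, forward
Step 1:
                    E           L           B           G
  I             3.405      0.0215      0.9689       5.574
  C         -0.007071   -0.004714   -0.004714    0.002357
  E             3.398     0.01679      0.9642       5.576
  solve Keq expr → x = 0.002357; check Q = 542.6
Then change container volume by factor 2 (V_new/V_old).
Step 2:
                    E           L           B           G
  I             1.699    0.008393      0.4821       2.788
  C           0.07293     0.04862     0.04862    -0.02431
  E             1.772     0.05702      0.5307       2.764
  solve Keq expr → x = -0.02431; check Q = 542.6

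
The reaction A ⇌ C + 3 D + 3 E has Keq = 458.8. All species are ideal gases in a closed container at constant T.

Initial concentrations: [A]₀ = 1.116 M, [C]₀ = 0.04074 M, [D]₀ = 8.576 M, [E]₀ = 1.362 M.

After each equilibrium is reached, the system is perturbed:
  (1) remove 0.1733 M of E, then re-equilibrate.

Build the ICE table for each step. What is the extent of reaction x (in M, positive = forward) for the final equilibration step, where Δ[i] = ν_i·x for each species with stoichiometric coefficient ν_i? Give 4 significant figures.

x = 0.02287 M

Q₀ = 58.18 vs Keq = 458.8 ⇒ Q<K, forward
Step 1:
                    A           C           D           E
  I             1.116     0.04074       8.576       1.362
  C           -0.1022      0.1022      0.3065      0.3065
  E             1.014      0.1429       8.882       1.668
  solve Keq expr → x = 0.1022; check Q = 458.8
Then remove 0.1733 M of E.
Step 2:
                    A           C           D           E
  I             1.014      0.1429       8.882       1.495
  C          -0.02287     0.02287     0.06862     0.06862
  E             0.991      0.1658       8.951       1.564
  solve Keq expr → x = 0.02287; check Q = 458.8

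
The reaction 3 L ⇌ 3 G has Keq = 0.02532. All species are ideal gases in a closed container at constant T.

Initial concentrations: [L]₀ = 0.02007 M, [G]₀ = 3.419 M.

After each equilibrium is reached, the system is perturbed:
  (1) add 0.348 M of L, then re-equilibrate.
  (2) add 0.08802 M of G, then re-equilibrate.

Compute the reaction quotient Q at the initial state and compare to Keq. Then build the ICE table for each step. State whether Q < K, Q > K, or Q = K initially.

Q₀ = 4.9437e+06; Q > K (proceeds reverse)

Q₀ = 4.9437e+06 vs Keq = 0.02532 ⇒ Q>K, reverse
Step 1:
                    L           G
  init        0.02007       3.419
  Δ             2.638      -2.638
  eq            2.658      0.7806
  solve Keq expr → x = -0.8795; check Q = 0.02532
Then add 0.348 M of L.
Step 2:
                    L           G
  init          3.006      0.7806
  Δ          -0.07899     0.07899
  eq            2.927      0.8596
  solve Keq expr → x = 0.02633; check Q = 0.02532
Then add 0.08802 M of G.
Step 3:
                    L           G
  init          2.927      0.9476
  Δ           0.06804    -0.06804
  eq            2.995      0.8796
  solve Keq expr → x = -0.02268; check Q = 0.02532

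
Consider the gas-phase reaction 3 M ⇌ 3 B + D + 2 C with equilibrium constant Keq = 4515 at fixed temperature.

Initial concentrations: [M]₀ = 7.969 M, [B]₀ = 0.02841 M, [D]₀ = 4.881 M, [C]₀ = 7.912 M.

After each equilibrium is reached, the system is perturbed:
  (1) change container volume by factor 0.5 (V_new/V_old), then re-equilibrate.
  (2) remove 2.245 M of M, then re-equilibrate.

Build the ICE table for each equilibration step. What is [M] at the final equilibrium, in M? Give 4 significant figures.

[M]_eq = 6.979 M

Q₀ = 1.3845e-05 vs Keq = 4515 ⇒ Q<K, forward
Step 1:
                  M         B         D         C
  init        7.969   0.02841     4.881     7.912
  Δ          -5.065     5.065     1.688     3.377
  eq          2.904     5.093     6.569     11.29
  solve Keq expr → x = 1.688; check Q = 4515
Then change container volume by factor 0.5 (V_new/V_old).
Step 2:
                  M         B         D         C
  init        5.808     10.19     13.14     22.58
  Δ           2.431    -2.431   -0.8103    -1.621
  eq          8.239     7.755     12.33     20.96
  solve Keq expr → x = -0.8103; check Q = 4515
Then remove 2.245 M of M.
Step 3:
                  M         B         D         C
  init        5.994     7.755     12.33     20.96
  Δ          0.9847   -0.9847   -0.3282   -0.6565
  eq          6.979     6.771        12      20.3
  solve Keq expr → x = -0.3282; check Q = 4515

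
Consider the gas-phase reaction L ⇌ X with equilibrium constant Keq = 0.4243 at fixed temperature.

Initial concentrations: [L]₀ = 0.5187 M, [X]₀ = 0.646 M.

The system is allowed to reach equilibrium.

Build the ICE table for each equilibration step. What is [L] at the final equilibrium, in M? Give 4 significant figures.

Q₀ = 1.245 vs Keq = 0.4243 ⇒ Q>K, reverse
Step 1:
                   L          X
  init        0.5187      0.646
  Δ            0.299     -0.299
  eq          0.8177      0.347
  solve Keq expr → x = -0.299; check Q = 0.4243

[L]_eq = 0.8177 M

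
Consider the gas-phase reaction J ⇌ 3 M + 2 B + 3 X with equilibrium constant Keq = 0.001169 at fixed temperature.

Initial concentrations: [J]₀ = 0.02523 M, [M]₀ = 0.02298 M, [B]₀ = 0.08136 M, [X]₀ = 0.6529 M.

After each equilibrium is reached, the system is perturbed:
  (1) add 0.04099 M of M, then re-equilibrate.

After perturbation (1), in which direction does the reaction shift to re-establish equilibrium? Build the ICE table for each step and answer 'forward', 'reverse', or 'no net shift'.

Q₀ = 8.8612e-07 vs Keq = 0.001169 ⇒ Q<K, forward
Step 1:
                    J           M           B           X
  I           0.02523     0.02298     0.08136      0.6529
  C          -0.02181     0.06543     0.04362     0.06543
  E          0.003422     0.08841       0.125      0.7183
  solve Keq expr → x = 0.02181; check Q = 0.001169
Then add 0.04099 M of M.
Step 2:
                    J           M           B           X
  I          0.003422      0.1294       0.125      0.7183
  C          0.003594    -0.01078   -0.007188    -0.01078
  E          0.007015      0.1186      0.1178      0.7075
  solve Keq expr → x = -0.003594; check Q = 0.001169

Direction: reverse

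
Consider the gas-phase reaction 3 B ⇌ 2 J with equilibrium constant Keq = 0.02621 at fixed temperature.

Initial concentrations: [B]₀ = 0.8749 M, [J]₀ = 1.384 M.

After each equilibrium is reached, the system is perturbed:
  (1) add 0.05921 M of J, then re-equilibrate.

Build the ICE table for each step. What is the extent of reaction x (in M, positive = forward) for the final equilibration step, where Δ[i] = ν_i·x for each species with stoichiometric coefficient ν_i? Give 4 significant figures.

x = -0.01922 M

Q₀ = 2.86 vs Keq = 0.02621 ⇒ Q>K, reverse
Step 1:
                    B           J
  Initial      0.8749       1.384
  Change        1.298     -0.8654
  Equil         2.173      0.5186
  solve Keq expr → x = -0.4327; check Q = 0.02621
Then add 0.05921 M of J.
Step 2:
                    B           J
  Initial       2.173      0.5778
  Change      0.05765    -0.03844
  Equil         2.231      0.5394
  solve Keq expr → x = -0.01922; check Q = 0.02621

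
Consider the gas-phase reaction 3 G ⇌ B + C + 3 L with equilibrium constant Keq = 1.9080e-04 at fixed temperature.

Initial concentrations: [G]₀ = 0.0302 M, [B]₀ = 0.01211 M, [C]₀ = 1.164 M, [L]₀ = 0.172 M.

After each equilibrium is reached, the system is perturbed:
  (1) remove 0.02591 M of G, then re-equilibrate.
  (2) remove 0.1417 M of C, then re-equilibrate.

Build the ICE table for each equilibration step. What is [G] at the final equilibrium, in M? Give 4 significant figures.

Q₀ = 2.604 vs Keq = 1.9080e-04 ⇒ Q>K, reverse
Step 1:
                   G          B          C          L
  Initial     0.0302    0.01211      1.164      0.172
  Change     0.03627   -0.01209   -0.01209   -0.03627
  Equil      0.06647 1.9456e-05      1.152     0.1357
  solve Keq expr → x = -0.01209; check Q = 1.9080e-04
Then remove 0.02591 M of G.
Step 2:
                   G          B          C          L
  Initial    0.04056 1.9456e-05      1.152     0.1357
  Change  4.5049e-05 -1.5016e-05 -1.5016e-05 -4.5049e-05
  Equil      0.04061 4.4400e-06      1.152     0.1357
  solve Keq expr → x = -1.5016e-05; check Q = 1.9080e-04
Then remove 0.1417 M of C.
Step 3:
                   G          B          C          L
  Initial    0.04061 4.4400e-06       1.01     0.1357
  Change  -1.8656e-06 6.2188e-07 6.2188e-07 1.8656e-06
  Equil       0.0406 5.0618e-06       1.01     0.1357
  solve Keq expr → x = 6.2188e-07; check Q = 1.9080e-04

[G]_eq = 0.0406 M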